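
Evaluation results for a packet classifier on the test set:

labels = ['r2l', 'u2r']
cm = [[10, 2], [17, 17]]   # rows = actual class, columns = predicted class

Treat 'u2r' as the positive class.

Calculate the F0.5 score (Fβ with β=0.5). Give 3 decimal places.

0.773

Fβ = (1+β²)·TP / ((1+β²)·TP + β²·FN + FP), with β²=1/4
= 1.25·17 / (1.25·17 + 0.25·17 + 2) = 0.773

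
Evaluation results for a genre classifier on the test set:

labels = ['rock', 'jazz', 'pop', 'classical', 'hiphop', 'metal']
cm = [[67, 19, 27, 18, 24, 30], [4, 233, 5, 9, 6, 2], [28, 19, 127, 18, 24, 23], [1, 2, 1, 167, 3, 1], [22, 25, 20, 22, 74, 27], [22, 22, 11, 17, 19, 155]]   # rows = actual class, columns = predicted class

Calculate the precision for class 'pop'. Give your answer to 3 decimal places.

Treat 'pop' as positive and all other classes as negative.
precision = TP/(TP+FP).
pop: TP=127, FP=27+5+1+20+11=64 → 127/191 = 0.6649

0.665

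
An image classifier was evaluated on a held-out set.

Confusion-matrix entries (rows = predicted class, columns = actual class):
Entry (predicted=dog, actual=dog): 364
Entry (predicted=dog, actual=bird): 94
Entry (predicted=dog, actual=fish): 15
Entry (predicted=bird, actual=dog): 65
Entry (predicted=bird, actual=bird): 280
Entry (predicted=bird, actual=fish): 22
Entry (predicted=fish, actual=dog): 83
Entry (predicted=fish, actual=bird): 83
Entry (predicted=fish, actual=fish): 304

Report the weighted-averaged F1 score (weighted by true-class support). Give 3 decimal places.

0.721

Per-class F1 score (2·TP/(2·TP+FP+FN)):
  dog: TP=364, FP=94+15=109, FN=65+83=148 → 728/985 = 0.7391
  bird: TP=280, FP=65+22=87, FN=94+83=177 → 560/824 = 0.6796
  fish: TP=304, FP=83+83=166, FN=15+22=37 → 608/811 = 0.7497
Weighted-F1 score = Σ (supportᵢ/N)·F1 scoreᵢ with N=1310: (512/1310)·0.7391 + (457/1310)·0.6796 + (341/1310)·0.7497 = 0.721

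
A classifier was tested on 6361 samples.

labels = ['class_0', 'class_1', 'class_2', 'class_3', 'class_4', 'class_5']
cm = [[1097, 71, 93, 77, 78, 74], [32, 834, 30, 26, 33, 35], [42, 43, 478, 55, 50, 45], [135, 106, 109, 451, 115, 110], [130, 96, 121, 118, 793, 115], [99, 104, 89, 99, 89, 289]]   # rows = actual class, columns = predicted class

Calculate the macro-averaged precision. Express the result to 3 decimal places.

0.594

Per-class precision (TP/(TP+FP)):
  class_0: TP=1097, FP=32+42+135+130+99=438 → 1097/1535 = 0.7147
  class_1: TP=834, FP=71+43+106+96+104=420 → 834/1254 = 0.6651
  class_2: TP=478, FP=93+30+109+121+89=442 → 478/920 = 0.5196
  class_3: TP=451, FP=77+26+55+118+99=375 → 451/826 = 0.5460
  class_4: TP=793, FP=78+33+50+115+89=365 → 793/1158 = 0.6848
  class_5: TP=289, FP=74+35+45+110+115=379 → 289/668 = 0.4326
Macro-precision = mean = (0.7147 + 0.6651 + 0.5196 + 0.5460 + 0.6848 + 0.4326) / 6 = 0.594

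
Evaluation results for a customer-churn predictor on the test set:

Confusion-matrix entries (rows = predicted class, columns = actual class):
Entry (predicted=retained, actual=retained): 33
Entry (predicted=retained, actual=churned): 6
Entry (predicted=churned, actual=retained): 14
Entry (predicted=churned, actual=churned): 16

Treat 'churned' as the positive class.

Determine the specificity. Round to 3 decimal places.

0.702

Specificity = TN/(TN+FP) = 33/(33+14) = 0.702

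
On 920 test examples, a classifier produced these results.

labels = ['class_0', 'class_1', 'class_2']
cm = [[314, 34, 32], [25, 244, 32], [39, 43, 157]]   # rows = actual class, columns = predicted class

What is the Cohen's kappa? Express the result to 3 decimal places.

Observed agreement pₒ = trace/N = 715/920 = 0.7772
Expected agreement pₑ = Σ (rowᵢ·colᵢ)/N² = (380·378 + 301·321 + 239·221)/920² = 0.3463
κ = (pₒ − pₑ)/(1 − pₑ) = (0.7772 − 0.3463)/(1 − 0.3463) = 0.659

0.659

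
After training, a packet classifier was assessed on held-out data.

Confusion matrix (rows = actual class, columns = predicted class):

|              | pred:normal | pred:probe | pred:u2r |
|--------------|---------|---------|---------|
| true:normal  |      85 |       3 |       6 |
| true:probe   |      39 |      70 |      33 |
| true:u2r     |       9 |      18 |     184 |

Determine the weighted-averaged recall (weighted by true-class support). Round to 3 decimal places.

Per-class recall (TP/(TP+FN)):
  normal: TP=85, FN=3+6=9 → 85/94 = 0.9043
  probe: TP=70, FN=39+33=72 → 70/142 = 0.4930
  u2r: TP=184, FN=9+18=27 → 184/211 = 0.8720
Weighted-recall = Σ (supportᵢ/N)·recallᵢ with N=447: (94/447)·0.9043 + (142/447)·0.4930 + (211/447)·0.8720 = 0.758

0.758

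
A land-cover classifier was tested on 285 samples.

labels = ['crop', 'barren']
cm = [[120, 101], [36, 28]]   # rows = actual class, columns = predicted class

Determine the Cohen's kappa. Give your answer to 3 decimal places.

Observed agreement pₒ = trace/N = 148/285 = 0.5193
Expected agreement pₑ = Σ (rowᵢ·colᵢ)/N² = (221·156 + 64·129)/285² = 0.5261
κ = (pₒ − pₑ)/(1 − pₑ) = (0.5193 − 0.5261)/(1 − 0.5261) = -0.014

-0.014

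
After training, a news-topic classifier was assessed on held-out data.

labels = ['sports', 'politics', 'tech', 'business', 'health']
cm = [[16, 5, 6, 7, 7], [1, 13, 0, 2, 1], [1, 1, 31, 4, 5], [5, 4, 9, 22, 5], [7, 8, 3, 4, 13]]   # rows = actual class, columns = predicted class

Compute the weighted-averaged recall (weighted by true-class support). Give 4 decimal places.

0.5278

Per-class recall (TP/(TP+FN)):
  sports: TP=16, FN=5+6+7+7=25 → 16/41 = 0.39024
  politics: TP=13, FN=1+0+2+1=4 → 13/17 = 0.76471
  tech: TP=31, FN=1+1+4+5=11 → 31/42 = 0.73810
  business: TP=22, FN=5+4+9+5=23 → 22/45 = 0.48889
  health: TP=13, FN=7+8+3+4=22 → 13/35 = 0.37143
Weighted-recall = Σ (supportᵢ/N)·recallᵢ with N=180: (41/180)·0.39024 + (17/180)·0.76471 + (42/180)·0.73810 + (45/180)·0.48889 + (35/180)·0.37143 = 0.5278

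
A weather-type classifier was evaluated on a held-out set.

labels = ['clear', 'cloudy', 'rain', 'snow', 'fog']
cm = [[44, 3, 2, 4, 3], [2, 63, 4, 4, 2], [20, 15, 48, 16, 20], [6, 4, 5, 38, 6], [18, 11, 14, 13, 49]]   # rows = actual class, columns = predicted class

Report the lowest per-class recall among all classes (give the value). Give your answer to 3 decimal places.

0.403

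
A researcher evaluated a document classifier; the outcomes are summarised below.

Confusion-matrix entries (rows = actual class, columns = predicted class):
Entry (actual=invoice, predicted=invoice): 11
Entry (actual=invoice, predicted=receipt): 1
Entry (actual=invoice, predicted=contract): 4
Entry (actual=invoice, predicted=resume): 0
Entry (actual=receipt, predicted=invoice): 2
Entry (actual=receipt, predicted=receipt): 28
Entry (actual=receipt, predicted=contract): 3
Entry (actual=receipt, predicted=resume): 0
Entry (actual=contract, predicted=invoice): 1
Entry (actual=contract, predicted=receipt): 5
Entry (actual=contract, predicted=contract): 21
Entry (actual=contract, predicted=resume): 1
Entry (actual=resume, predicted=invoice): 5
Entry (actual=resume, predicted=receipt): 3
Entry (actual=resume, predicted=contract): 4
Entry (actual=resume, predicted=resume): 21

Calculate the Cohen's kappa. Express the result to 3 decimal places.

Observed agreement pₒ = trace/N = 81/110 = 0.7364
Expected agreement pₑ = Σ (rowᵢ·colᵢ)/N² = (16·19 + 33·37 + 28·32 + 33·22)/110² = 0.2601
κ = (pₒ − pₑ)/(1 − pₑ) = (0.7364 − 0.2601)/(1 − 0.2601) = 0.644

0.644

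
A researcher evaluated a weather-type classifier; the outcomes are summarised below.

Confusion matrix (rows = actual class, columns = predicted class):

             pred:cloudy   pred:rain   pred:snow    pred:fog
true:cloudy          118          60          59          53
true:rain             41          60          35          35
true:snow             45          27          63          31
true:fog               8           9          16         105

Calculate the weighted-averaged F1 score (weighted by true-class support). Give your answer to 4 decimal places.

Per-class F1 score (2·TP/(2·TP+FP+FN)):
  cloudy: TP=118, FP=41+45+8=94, FN=60+59+53=172 → 236/502 = 0.47012
  rain: TP=60, FP=60+27+9=96, FN=41+35+35=111 → 120/327 = 0.36697
  snow: TP=63, FP=59+35+16=110, FN=45+27+31=103 → 126/339 = 0.37168
  fog: TP=105, FP=53+35+31=119, FN=8+9+16=33 → 210/362 = 0.58011
Weighted-F1 score = Σ (supportᵢ/N)·F1 scoreᵢ with N=765: (290/765)·0.47012 + (171/765)·0.36697 + (166/765)·0.37168 + (138/765)·0.58011 = 0.4455

0.4455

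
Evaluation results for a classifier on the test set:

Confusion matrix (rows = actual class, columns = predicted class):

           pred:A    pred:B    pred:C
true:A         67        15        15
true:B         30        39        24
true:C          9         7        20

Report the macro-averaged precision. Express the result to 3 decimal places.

0.537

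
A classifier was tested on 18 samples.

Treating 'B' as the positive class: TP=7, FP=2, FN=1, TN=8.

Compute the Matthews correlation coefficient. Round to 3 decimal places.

MCC = (TP·TN − FP·FN) / √((TP+FP)(TP+FN)(TN+FP)(TN+FN))
Numerator = 7·8 − 2·1 = 54
Denominator = √(9·8·10·9) = √6480 = 80.4984
MCC = 54 / 80.4984 = 0.671

0.671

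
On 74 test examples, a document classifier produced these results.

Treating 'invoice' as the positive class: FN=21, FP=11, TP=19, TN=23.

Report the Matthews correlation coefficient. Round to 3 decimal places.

0.154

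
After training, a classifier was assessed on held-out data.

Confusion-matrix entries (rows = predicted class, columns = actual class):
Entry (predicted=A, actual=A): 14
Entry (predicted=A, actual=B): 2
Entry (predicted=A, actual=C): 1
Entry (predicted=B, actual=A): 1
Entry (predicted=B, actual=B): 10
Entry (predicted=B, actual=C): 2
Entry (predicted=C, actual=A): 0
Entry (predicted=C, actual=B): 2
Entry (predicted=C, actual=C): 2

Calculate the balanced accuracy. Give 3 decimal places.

Balanced accuracy = mean of per-class recall.
  A: recall = 14/15 = 0.9333
  B: recall = 10/14 = 0.7143
  C: recall = 2/5 = 0.4000
Mean = (0.9333 + 0.7143 + 0.4000) / 3 = 0.683

0.683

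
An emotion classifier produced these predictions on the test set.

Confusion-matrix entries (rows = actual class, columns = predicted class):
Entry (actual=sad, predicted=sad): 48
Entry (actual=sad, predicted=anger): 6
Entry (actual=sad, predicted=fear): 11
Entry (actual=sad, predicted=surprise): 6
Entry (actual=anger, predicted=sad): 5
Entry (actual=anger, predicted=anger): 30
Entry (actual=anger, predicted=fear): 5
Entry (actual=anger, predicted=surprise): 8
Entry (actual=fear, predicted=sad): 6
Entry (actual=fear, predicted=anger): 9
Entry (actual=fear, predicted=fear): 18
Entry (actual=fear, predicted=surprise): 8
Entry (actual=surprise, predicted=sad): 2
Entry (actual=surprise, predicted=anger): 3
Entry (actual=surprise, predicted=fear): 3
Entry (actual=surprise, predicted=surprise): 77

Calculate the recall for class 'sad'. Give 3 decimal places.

0.676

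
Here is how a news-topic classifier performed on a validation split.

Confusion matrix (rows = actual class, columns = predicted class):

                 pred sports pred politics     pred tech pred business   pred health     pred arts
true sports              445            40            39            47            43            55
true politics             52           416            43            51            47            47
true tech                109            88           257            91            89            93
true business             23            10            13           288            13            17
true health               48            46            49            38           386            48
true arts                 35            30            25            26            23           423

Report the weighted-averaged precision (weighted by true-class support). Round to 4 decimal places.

0.6197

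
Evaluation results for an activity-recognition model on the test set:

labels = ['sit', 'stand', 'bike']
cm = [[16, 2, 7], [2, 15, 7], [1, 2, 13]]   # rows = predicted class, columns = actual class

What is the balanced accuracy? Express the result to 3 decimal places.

Balanced accuracy = mean of per-class recall.
  sit: recall = 16/19 = 0.8421
  stand: recall = 15/19 = 0.7895
  bike: recall = 13/27 = 0.4815
Mean = (0.8421 + 0.7895 + 0.4815) / 3 = 0.704

0.704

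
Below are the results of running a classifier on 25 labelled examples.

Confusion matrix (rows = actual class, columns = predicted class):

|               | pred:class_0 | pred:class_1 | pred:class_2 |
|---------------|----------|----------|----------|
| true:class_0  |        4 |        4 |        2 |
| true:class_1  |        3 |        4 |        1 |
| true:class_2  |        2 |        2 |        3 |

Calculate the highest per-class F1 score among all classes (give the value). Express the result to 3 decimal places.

Per-class F1 score (2·TP/(2·TP+FP+FN)):
  class_0: TP=4, FP=3+2=5, FN=4+2=6 → 8/19 = 0.4211
  class_1: TP=4, FP=4+2=6, FN=3+1=4 → 8/18 = 0.4444
  class_2: TP=3, FP=2+1=3, FN=2+2=4 → 6/13 = 0.4615
Highest is class 'class_2' with F1 score = 0.462.

0.462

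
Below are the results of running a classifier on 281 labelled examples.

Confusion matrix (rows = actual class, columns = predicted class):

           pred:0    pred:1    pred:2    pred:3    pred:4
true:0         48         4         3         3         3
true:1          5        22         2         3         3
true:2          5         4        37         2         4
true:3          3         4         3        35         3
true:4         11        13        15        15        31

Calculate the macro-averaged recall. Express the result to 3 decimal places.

0.644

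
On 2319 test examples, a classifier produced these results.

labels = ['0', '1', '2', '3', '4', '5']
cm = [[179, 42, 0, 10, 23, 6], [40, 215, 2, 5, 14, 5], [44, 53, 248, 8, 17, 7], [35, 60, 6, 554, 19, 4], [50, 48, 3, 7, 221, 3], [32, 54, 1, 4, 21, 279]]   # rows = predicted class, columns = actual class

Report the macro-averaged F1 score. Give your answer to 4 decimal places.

0.7117

Per-class F1 score (2·TP/(2·TP+FP+FN)):
  0: TP=179, FP=42+0+10+23+6=81, FN=40+44+35+50+32=201 → 358/640 = 0.55938
  1: TP=215, FP=40+2+5+14+5=66, FN=42+53+60+48+54=257 → 430/753 = 0.57105
  2: TP=248, FP=44+53+8+17+7=129, FN=0+2+6+3+1=12 → 496/637 = 0.77865
  3: TP=554, FP=35+60+6+19+4=124, FN=10+5+8+7+4=34 → 1108/1266 = 0.87520
  4: TP=221, FP=50+48+3+7+3=111, FN=23+14+17+19+21=94 → 442/647 = 0.68315
  5: TP=279, FP=32+54+1+4+21=112, FN=6+5+7+4+3=25 → 558/695 = 0.80288
Macro-F1 score = mean = (0.55938 + 0.57105 + 0.77865 + 0.87520 + 0.68315 + 0.80288) / 6 = 0.7117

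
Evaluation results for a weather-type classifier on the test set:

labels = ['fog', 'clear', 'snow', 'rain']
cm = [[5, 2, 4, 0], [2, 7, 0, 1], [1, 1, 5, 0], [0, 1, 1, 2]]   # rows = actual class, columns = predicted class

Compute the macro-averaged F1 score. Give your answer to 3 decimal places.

0.588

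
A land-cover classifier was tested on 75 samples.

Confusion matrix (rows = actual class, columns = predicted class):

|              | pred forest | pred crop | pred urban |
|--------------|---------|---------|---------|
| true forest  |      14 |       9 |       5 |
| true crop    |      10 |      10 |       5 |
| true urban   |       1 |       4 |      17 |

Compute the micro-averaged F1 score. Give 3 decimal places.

0.547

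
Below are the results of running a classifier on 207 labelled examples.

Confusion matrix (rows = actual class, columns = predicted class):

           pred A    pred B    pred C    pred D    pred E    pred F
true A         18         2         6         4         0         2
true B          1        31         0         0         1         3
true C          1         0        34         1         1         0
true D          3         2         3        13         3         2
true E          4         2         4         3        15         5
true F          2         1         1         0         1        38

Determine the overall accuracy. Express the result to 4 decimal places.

Accuracy = trace / total = (18+31+34+13+15+38=149) / 207 = 149/207 = 0.7198

0.7198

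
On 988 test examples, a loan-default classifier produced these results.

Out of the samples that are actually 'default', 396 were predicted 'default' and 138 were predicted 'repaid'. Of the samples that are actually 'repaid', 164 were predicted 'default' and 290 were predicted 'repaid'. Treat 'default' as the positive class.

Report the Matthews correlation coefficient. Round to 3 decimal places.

MCC = (TP·TN − FP·FN) / √((TP+FP)(TP+FN)(TN+FP)(TN+FN))
Numerator = 396·290 − 164·138 = 92208
Denominator = √(560·534·454·428) = √58107060480 = 241054.0613
MCC = 92208 / 241054.0613 = 0.383

0.383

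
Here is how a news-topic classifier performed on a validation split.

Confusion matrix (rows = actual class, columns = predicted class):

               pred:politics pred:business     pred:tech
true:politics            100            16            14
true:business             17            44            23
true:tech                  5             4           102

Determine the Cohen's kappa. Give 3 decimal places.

Observed agreement pₒ = trace/N = 246/325 = 0.7569
Expected agreement pₑ = Σ (rowᵢ·colᵢ)/N² = (130·122 + 84·64 + 111·139)/325² = 0.3471
κ = (pₒ − pₑ)/(1 − pₑ) = (0.7569 − 0.3471)/(1 − 0.3471) = 0.628

0.628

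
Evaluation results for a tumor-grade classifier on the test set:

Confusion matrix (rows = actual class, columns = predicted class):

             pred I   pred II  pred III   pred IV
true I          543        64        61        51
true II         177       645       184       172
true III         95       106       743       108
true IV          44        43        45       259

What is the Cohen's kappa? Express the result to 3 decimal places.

0.532

Observed agreement pₒ = trace/N = 2190/3340 = 0.6557
Expected agreement pₑ = Σ (rowᵢ·colᵢ)/N² = (719·859 + 1178·858 + 1052·1033 + 391·590)/3340² = 0.2641
κ = (pₒ − pₑ)/(1 − pₑ) = (0.6557 − 0.2641)/(1 − 0.2641) = 0.532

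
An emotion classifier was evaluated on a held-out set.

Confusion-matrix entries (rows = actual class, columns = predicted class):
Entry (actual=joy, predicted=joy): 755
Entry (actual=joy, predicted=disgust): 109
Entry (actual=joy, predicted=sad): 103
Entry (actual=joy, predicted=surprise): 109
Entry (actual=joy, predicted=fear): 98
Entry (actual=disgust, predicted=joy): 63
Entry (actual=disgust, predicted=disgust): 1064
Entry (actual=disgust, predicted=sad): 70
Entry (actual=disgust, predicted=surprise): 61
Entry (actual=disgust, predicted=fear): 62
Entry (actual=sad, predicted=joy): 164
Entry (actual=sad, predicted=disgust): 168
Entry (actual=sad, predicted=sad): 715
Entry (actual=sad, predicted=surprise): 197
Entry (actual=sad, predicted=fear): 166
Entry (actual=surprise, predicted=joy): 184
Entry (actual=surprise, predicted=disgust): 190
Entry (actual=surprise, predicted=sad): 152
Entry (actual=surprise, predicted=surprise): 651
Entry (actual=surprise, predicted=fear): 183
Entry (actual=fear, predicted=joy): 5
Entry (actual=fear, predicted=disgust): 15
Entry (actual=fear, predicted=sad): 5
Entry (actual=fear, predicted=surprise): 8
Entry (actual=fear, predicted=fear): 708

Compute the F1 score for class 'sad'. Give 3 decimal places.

0.582

Take TP from the diagonal, FP from the rest of the 'sad' prediction marginal, FN from the rest of the 'sad' actual marginal.
F1 score = 2·TP/(2·TP+FP+FN).
sad: TP=715, FP=103+70+152+5=330, FN=164+168+197+166=695 → 1430/2455 = 0.5825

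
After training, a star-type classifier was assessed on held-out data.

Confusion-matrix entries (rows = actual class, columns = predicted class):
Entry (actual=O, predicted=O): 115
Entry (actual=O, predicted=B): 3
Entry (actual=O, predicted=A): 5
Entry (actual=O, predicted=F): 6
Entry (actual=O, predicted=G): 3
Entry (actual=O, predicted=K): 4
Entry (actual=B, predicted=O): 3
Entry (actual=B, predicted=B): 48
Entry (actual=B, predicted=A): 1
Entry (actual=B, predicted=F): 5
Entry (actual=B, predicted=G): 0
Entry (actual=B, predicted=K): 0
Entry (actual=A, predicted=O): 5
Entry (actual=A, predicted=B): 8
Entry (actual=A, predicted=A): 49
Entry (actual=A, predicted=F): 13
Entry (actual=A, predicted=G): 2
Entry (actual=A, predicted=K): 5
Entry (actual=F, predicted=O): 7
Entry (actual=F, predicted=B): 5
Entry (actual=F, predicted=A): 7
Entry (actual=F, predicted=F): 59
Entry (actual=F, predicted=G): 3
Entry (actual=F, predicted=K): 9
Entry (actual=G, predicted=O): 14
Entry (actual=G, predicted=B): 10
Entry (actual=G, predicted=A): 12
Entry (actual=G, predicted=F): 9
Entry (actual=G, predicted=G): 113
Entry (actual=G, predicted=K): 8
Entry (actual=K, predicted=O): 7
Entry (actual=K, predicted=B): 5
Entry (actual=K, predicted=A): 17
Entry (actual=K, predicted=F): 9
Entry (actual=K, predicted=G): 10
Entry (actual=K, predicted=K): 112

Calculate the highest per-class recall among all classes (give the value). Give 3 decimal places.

0.846

Per-class recall (TP/(TP+FN)):
  O: TP=115, FN=3+5+6+3+4=21 → 115/136 = 0.8456
  B: TP=48, FN=3+1+5+0+0=9 → 48/57 = 0.8421
  A: TP=49, FN=5+8+13+2+5=33 → 49/82 = 0.5976
  F: TP=59, FN=7+5+7+3+9=31 → 59/90 = 0.6556
  G: TP=113, FN=14+10+12+9+8=53 → 113/166 = 0.6807
  K: TP=112, FN=7+5+17+9+10=48 → 112/160 = 0.7000
Highest is class 'O' with recall = 0.846.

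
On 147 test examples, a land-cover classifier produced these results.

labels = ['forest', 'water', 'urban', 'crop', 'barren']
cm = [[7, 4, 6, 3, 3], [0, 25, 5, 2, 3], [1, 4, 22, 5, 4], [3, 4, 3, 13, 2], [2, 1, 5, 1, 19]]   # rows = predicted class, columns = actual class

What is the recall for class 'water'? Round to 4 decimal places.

Take TP from the diagonal, FP from the rest of the 'water' prediction marginal, FN from the rest of the 'water' actual marginal.
recall = TP/(TP+FN).
water: TP=25, FN=4+4+4+1=13 → 25/38 = 0.65789

0.6579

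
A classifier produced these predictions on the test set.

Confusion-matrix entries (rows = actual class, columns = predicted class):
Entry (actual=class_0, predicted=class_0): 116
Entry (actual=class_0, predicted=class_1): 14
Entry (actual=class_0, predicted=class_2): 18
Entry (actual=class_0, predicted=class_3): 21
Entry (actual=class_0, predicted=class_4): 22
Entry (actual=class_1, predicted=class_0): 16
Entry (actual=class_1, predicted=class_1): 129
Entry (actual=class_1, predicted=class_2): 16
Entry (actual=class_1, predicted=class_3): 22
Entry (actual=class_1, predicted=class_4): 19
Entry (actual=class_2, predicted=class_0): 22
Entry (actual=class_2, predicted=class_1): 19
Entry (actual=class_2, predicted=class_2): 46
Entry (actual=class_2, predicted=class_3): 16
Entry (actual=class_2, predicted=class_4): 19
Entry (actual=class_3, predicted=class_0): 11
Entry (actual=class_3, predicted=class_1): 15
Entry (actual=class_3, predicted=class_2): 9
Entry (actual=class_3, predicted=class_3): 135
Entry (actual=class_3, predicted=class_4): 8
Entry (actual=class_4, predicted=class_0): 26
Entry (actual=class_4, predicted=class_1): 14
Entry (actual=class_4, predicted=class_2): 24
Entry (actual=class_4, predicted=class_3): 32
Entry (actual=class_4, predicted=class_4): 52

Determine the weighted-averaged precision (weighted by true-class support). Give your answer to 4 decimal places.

0.5619

Per-class precision (TP/(TP+FP)):
  class_0: TP=116, FP=16+22+11+26=75 → 116/191 = 0.60733
  class_1: TP=129, FP=14+19+15+14=62 → 129/191 = 0.67539
  class_2: TP=46, FP=18+16+9+24=67 → 46/113 = 0.40708
  class_3: TP=135, FP=21+22+16+32=91 → 135/226 = 0.59735
  class_4: TP=52, FP=22+19+19+8=68 → 52/120 = 0.43333
Weighted-precision = Σ (supportᵢ/N)·precisionᵢ with N=841: (191/841)·0.60733 + (202/841)·0.67539 + (122/841)·0.40708 + (178/841)·0.59735 + (148/841)·0.43333 = 0.5619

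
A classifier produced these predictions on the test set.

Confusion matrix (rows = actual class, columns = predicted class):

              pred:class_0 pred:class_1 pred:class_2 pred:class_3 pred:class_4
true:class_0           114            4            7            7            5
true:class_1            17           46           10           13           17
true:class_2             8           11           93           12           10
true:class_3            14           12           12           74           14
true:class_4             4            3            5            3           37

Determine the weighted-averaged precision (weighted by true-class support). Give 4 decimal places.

0.6679

Per-class precision (TP/(TP+FP)):
  class_0: TP=114, FP=17+8+14+4=43 → 114/157 = 0.72611
  class_1: TP=46, FP=4+11+12+3=30 → 46/76 = 0.60526
  class_2: TP=93, FP=7+10+12+5=34 → 93/127 = 0.73228
  class_3: TP=74, FP=7+13+12+3=35 → 74/109 = 0.67890
  class_4: TP=37, FP=5+17+10+14=46 → 37/83 = 0.44578
Weighted-precision = Σ (supportᵢ/N)·precisionᵢ with N=552: (137/552)·0.72611 + (103/552)·0.60526 + (134/552)·0.73228 + (126/552)·0.67890 + (52/552)·0.44578 = 0.6679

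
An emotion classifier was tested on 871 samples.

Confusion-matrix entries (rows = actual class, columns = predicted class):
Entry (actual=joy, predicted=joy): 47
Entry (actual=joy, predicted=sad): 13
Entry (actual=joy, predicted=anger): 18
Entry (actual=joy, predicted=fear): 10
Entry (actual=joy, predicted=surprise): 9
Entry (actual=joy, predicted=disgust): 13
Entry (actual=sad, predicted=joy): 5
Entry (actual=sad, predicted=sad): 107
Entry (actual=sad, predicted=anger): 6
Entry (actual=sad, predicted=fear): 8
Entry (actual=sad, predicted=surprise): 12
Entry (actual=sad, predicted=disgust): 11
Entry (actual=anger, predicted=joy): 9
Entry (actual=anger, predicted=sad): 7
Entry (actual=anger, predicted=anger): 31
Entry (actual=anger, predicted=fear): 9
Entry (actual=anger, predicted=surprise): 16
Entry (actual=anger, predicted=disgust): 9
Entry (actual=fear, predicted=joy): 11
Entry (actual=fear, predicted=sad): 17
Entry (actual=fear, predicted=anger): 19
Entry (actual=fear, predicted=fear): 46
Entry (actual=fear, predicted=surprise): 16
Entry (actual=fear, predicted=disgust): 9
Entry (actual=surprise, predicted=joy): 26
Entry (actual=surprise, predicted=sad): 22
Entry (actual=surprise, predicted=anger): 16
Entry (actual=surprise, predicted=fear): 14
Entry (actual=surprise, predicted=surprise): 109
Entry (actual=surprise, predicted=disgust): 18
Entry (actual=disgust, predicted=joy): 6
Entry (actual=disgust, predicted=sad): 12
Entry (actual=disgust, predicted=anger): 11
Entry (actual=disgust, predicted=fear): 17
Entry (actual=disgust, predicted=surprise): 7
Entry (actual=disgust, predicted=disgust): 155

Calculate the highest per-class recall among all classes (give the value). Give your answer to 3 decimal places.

0.745

Per-class recall (TP/(TP+FN)):
  joy: TP=47, FN=13+18+10+9+13=63 → 47/110 = 0.4273
  sad: TP=107, FN=5+6+8+12+11=42 → 107/149 = 0.7181
  anger: TP=31, FN=9+7+9+16+9=50 → 31/81 = 0.3827
  fear: TP=46, FN=11+17+19+16+9=72 → 46/118 = 0.3898
  surprise: TP=109, FN=26+22+16+14+18=96 → 109/205 = 0.5317
  disgust: TP=155, FN=6+12+11+17+7=53 → 155/208 = 0.7452
Highest is class 'disgust' with recall = 0.745.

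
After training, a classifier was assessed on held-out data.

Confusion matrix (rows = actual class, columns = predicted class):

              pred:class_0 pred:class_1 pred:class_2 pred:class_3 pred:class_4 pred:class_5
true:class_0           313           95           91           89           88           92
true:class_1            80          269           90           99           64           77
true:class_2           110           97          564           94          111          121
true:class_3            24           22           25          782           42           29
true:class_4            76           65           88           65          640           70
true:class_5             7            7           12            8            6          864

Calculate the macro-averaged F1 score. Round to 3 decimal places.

0.613

Per-class F1 score (2·TP/(2·TP+FP+FN)):
  class_0: TP=313, FP=80+110+24+76+7=297, FN=95+91+89+88+92=455 → 626/1378 = 0.4543
  class_1: TP=269, FP=95+97+22+65+7=286, FN=80+90+99+64+77=410 → 538/1234 = 0.4360
  class_2: TP=564, FP=91+90+25+88+12=306, FN=110+97+94+111+121=533 → 1128/1967 = 0.5735
  class_3: TP=782, FP=89+99+94+65+8=355, FN=24+22+25+42+29=142 → 1564/2061 = 0.7589
  class_4: TP=640, FP=88+64+111+42+6=311, FN=76+65+88+65+70=364 → 1280/1955 = 0.6547
  class_5: TP=864, FP=92+77+121+29+70=389, FN=7+7+12+8+6=40 → 1728/2157 = 0.8011
Macro-F1 score = mean = (0.4543 + 0.4360 + 0.5735 + 0.7589 + 0.6547 + 0.8011) / 6 = 0.613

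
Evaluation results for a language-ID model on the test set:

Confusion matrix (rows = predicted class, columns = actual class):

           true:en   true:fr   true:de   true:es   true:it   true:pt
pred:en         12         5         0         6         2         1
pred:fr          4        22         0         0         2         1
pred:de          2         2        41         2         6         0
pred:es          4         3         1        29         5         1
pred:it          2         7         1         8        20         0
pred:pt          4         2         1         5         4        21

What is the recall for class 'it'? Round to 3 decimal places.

0.513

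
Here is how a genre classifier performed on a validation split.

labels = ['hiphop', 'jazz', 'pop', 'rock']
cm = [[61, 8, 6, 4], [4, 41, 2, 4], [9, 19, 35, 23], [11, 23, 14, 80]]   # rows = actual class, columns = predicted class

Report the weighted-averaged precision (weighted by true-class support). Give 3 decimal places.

0.653

Per-class precision (TP/(TP+FP)):
  hiphop: TP=61, FP=4+9+11=24 → 61/85 = 0.7176
  jazz: TP=41, FP=8+19+23=50 → 41/91 = 0.4505
  pop: TP=35, FP=6+2+14=22 → 35/57 = 0.6140
  rock: TP=80, FP=4+4+23=31 → 80/111 = 0.7207
Weighted-precision = Σ (supportᵢ/N)·precisionᵢ with N=344: (79/344)·0.7176 + (51/344)·0.4505 + (86/344)·0.6140 + (128/344)·0.7207 = 0.653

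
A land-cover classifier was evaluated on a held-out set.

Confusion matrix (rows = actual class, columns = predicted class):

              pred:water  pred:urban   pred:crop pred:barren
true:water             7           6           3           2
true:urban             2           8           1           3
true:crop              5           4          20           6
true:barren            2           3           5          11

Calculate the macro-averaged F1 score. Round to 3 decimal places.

Per-class F1 score (2·TP/(2·TP+FP+FN)):
  water: TP=7, FP=2+5+2=9, FN=6+3+2=11 → 14/34 = 0.4118
  urban: TP=8, FP=6+4+3=13, FN=2+1+3=6 → 16/35 = 0.4571
  crop: TP=20, FP=3+1+5=9, FN=5+4+6=15 → 40/64 = 0.6250
  barren: TP=11, FP=2+3+6=11, FN=2+3+5=10 → 22/43 = 0.5116
Macro-F1 score = mean = (0.4118 + 0.4571 + 0.6250 + 0.5116) / 4 = 0.501

0.501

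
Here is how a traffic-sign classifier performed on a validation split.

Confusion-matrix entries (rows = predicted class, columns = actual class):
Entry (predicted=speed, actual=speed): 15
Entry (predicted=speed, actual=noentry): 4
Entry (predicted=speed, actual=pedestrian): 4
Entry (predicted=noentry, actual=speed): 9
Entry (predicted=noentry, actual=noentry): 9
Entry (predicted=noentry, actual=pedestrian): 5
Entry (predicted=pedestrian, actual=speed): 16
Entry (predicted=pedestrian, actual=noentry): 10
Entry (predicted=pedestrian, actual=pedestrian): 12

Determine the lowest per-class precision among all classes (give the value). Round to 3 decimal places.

0.316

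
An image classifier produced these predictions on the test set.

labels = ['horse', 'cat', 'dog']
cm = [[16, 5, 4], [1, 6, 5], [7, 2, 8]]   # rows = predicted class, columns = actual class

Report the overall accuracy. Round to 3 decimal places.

0.556

Accuracy = trace / total = (16+6+8=30) / 54 = 30/54 = 0.556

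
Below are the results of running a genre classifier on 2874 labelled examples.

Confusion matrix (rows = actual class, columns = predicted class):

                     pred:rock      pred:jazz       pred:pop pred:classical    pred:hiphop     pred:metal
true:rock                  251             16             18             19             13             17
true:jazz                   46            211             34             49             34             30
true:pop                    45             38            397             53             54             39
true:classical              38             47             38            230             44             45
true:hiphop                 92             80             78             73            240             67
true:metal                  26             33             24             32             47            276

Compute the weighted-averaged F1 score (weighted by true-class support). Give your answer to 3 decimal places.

Per-class F1 score (2·TP/(2·TP+FP+FN)):
  rock: TP=251, FP=46+45+38+92+26=247, FN=16+18+19+13+17=83 → 502/832 = 0.6034
  jazz: TP=211, FP=16+38+47+80+33=214, FN=46+34+49+34+30=193 → 422/829 = 0.5090
  pop: TP=397, FP=18+34+38+78+24=192, FN=45+38+53+54+39=229 → 794/1215 = 0.6535
  classical: TP=230, FP=19+49+53+73+32=226, FN=38+47+38+44+45=212 → 460/898 = 0.5122
  hiphop: TP=240, FP=13+34+54+44+47=192, FN=92+80+78+73+67=390 → 480/1062 = 0.4520
  metal: TP=276, FP=17+30+39+45+67=198, FN=26+33+24+32+47=162 → 552/912 = 0.6053
Weighted-F1 score = Σ (supportᵢ/N)·F1 scoreᵢ with N=2874: (334/2874)·0.6034 + (404/2874)·0.5090 + (626/2874)·0.6535 + (442/2874)·0.5122 + (630/2874)·0.4520 + (438/2874)·0.6053 = 0.554

0.554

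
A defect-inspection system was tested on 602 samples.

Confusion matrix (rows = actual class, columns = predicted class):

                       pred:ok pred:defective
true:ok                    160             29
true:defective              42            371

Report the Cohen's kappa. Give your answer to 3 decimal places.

Observed agreement pₒ = trace/N = 531/602 = 0.8821
Expected agreement pₑ = Σ (rowᵢ·colᵢ)/N² = (189·202 + 413·400)/602² = 0.5612
κ = (pₒ − pₑ)/(1 − pₑ) = (0.8821 − 0.5612)/(1 − 0.5612) = 0.731

0.731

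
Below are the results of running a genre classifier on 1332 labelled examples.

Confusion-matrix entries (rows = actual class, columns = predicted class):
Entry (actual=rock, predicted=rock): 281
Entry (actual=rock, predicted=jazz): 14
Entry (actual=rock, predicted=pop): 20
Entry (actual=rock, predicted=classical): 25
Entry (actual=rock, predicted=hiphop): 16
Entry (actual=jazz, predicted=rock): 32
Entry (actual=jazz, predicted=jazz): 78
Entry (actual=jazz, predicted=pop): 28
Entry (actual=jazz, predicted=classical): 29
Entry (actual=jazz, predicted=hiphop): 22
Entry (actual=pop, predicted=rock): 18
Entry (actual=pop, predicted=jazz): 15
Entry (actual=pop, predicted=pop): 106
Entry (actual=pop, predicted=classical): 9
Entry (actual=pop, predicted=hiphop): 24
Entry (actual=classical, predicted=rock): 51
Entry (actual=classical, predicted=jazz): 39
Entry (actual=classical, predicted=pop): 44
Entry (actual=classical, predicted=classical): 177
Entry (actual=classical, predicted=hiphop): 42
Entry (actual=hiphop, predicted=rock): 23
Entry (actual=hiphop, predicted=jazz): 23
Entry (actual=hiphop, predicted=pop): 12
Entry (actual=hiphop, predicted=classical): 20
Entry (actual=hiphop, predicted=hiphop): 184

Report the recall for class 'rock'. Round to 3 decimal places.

0.789

Treat 'rock' as positive and all other classes as negative.
recall = TP/(TP+FN).
rock: TP=281, FN=14+20+25+16=75 → 281/356 = 0.7893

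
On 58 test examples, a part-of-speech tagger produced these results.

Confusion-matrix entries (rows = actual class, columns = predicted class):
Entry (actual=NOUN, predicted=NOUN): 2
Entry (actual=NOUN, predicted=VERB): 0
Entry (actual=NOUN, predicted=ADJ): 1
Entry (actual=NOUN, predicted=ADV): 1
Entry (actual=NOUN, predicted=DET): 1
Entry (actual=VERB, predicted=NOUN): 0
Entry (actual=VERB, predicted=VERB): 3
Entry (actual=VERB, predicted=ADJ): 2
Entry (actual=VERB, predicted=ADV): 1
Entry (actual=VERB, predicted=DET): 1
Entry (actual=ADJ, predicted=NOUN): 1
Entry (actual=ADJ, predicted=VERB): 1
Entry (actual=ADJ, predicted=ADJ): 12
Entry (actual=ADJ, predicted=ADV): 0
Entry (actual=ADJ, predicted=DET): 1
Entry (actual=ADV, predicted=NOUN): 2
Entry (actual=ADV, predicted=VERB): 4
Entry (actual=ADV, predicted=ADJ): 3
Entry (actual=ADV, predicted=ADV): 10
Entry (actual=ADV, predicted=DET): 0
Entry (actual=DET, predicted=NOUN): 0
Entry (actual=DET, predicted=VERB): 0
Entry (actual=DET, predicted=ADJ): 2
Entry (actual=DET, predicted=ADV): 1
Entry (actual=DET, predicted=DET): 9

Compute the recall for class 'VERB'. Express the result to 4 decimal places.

0.4286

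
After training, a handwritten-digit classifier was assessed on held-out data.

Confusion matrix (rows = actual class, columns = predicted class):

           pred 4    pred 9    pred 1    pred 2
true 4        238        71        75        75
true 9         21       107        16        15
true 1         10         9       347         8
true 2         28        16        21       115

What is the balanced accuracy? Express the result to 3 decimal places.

Balanced accuracy = mean of per-class recall.
  4: recall = 238/459 = 0.5185
  9: recall = 107/159 = 0.6730
  1: recall = 347/374 = 0.9278
  2: recall = 115/180 = 0.6389
Mean = (0.5185 + 0.6730 + 0.9278 + 0.6389) / 4 = 0.690

0.690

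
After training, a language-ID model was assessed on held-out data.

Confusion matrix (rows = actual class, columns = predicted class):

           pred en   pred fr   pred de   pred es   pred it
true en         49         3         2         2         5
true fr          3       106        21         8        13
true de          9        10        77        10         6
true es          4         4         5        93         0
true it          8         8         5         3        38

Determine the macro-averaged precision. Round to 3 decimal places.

0.719

Per-class precision (TP/(TP+FP)):
  en: TP=49, FP=3+9+4+8=24 → 49/73 = 0.6712
  fr: TP=106, FP=3+10+4+8=25 → 106/131 = 0.8092
  de: TP=77, FP=2+21+5+5=33 → 77/110 = 0.7000
  es: TP=93, FP=2+8+10+3=23 → 93/116 = 0.8017
  it: TP=38, FP=5+13+6+0=24 → 38/62 = 0.6129
Macro-precision = mean = (0.6712 + 0.8092 + 0.7000 + 0.8017 + 0.6129) / 5 = 0.719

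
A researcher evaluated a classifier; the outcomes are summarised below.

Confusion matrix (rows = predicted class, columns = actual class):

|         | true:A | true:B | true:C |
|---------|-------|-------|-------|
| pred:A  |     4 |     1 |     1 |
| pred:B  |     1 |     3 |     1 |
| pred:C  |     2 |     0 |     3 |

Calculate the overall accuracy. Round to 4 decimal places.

0.6250

Accuracy = trace / total = (4+3+3=10) / 16 = 10/16 = 0.6250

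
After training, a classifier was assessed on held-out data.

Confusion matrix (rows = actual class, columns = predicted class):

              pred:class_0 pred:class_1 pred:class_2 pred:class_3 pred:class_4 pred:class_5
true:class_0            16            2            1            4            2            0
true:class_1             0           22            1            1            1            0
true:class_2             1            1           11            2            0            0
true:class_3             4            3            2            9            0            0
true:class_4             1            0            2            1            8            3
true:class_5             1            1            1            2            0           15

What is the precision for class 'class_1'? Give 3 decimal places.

One-vs-rest for 'class_1': TP = diagonal; FP = other classes predicted 'class_1'; FN = 'class_1' predicted as other.
precision = TP/(TP+FP).
class_1: TP=22, FP=2+1+3+0+1=7 → 22/29 = 0.7586

0.759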